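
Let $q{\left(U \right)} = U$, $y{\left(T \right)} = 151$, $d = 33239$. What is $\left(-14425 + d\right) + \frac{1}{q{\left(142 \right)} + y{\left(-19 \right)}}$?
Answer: $\frac{5512503}{293} \approx 18814.0$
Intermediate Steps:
$\left(-14425 + d\right) + \frac{1}{q{\left(142 \right)} + y{\left(-19 \right)}} = \left(-14425 + 33239\right) + \frac{1}{142 + 151} = 18814 + \frac{1}{293} = \frac{5512503}{293}$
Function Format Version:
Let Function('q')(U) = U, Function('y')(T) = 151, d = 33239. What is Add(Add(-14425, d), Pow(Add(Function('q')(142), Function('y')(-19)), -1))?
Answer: Rational(5512503, 293) ≈ 18814.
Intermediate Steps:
Add(Add(-14425, d), Pow(Add(Function('q')(142), Function('y')(-19)), -1)) = Add(Add(-14425, 33239), Pow(Add(142, 151), -1)) = Add(18814, Pow(293, -1)) = Add(18814, Rational(1, 293)) = Rational(5512503, 293)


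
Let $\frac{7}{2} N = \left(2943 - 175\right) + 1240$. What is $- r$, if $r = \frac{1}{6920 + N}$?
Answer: $- \frac{7}{56456} \approx -0.00012399$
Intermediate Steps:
$N = \frac{8016}{7}$ ($N = \frac{2 \left(\left(2943 - 175\right) + 1240\right)}{7} = \frac{2 \left(2768 + 1240\right)}{7} = \frac{2}{7} \cdot 4008 = \frac{8016}{7} \approx 1145.1$)
$r = \frac{7}{56456}$ ($r = \frac{1}{6920 + \frac{8016}{7}} = \frac{1}{\frac{56456}{7}} = \frac{7}{56456} \approx 0.00012399$)
$- r = \left(-1\right) \frac{7}{56456} = - \frac{7}{56456}$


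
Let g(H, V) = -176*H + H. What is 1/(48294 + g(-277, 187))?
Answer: 1/96769 ≈ 1.0334e-5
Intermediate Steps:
g(H, V) = -175*H
1/(48294 + g(-277, 187)) = 1/(48294 - 175*(-277)) = 1/(48294 + 48475) = 1/96769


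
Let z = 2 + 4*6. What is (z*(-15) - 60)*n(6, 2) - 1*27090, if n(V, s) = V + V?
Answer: -32490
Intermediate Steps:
z = 26 (z = 2 + 24 = 26)
n(V, s) = 2*V
(z*(-15) - 60)*n(6, 2) - 1*27090 = (26*(-15) - 60)*(2*6) - 1*27090 = (-390 - 60)*12 - 27090 = -450*12 - 27090 = -5400 - 27090 = -32490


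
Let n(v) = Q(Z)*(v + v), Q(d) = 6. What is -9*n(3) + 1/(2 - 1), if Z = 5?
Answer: -323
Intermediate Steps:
n(v) = 12*v (n(v) = 6*(v + v) = 6*(2*v) = 12*v)
-9*n(3) + 1/(2 - 1) = -108*3 + 1/(2 - 1) = -9*36 + 1/1 = -324 + 1 = -323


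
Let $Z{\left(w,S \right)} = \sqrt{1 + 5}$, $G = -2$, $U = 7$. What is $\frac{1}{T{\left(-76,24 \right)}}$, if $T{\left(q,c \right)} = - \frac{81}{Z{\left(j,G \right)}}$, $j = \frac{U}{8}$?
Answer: $- \frac{\sqrt{6}}{81} \approx -0.030241$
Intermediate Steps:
$j = \frac{7}{8} \approx 0.875$
$Z{\left(w,S \right)} = \sqrt{6}$
$T{\left(q,c \right)} = - \frac{27 \sqrt{6}}{2}$ ($T{\left(q,c \right)} = - \frac{81}{\sqrt{6}} = - 81 \frac{\sqrt{6}}{6} = - \frac{27 \sqrt{6}}{2}$)
$\frac{1}{T{\left(-76,24 \right)}} = \frac{1}{\left(- \frac{27}{2}\right) \sqrt{6}} = - \frac{\sqrt{6}}{81}$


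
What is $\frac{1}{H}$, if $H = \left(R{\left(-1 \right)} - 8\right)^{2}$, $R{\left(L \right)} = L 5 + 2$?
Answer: $\frac{1}{121} \approx 0.0082645$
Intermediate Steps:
$R{\left(L \right)} = 2 + 5 L$ ($R{\left(L \right)} = 5 L + 2 = 2 + 5 L$)
$H = 121$ ($H = \left(\left(2 + 5 \left(-1\right)\right) - 8\right)^{2} = \left(\left(2 - 5\right) - 8\right)^{2} = \left(-3 - 8\right)^{2} = \left(-11\right)^{2} = 121$)
$\frac{1}{H} = \frac{1}{121}$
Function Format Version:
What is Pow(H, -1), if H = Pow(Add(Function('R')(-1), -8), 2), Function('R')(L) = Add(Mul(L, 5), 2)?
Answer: Rational(1, 121) ≈ 0.0082645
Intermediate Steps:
Function('R')(L) = Add(2, Mul(5, L)) (Function('R')(L) = Add(Mul(5, L), 2) = Add(2, Mul(5, L)))
H = 121 (H = Pow(Add(Add(2, Mul(5, -1)), -8), 2) = Pow(Add(Add(2, -5), -8), 2) = Pow(Add(-3, -8), 2) = Pow(-11, 2) = 121)
Pow(H, -1) = Pow(121, -1) = Rational(1, 121)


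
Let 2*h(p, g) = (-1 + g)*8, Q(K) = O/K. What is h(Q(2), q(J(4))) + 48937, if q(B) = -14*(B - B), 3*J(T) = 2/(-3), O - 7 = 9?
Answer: 48933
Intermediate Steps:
O = 16 (O = 7 + 9 = 16)
J(T) = -2/9 (J(T) = (2/(-3))/3 = (2*(-1/3))/3 = (1/3)*(-2/3) = -2/9)
q(B) = 0 (q(B) = -14*0 = 0)
Q(K) = 16/K
h(p, g) = -4 + 4*g (h(p, g) = ((-1 + g)*8)/2 = (-8 + 8*g)/2 = -4 + 4*g)
h(Q(2), q(J(4))) + 48937 = (-4 + 4*0) + 48937 = (-4 + 0) + 48937 = -4 + 48937 = 48933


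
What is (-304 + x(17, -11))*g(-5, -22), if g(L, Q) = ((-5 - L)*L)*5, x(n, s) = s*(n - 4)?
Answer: 0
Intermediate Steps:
x(n, s) = s*(-4 + n)
g(L, Q) = 5*L*(-5 - L) (g(L, Q) = (L*(-5 - L))*5 = 5*L*(-5 - L))
(-304 + x(17, -11))*g(-5, -22) = (-304 - 11*(-4 + 17))*(-5*(-5)*(5 - 5)) = (-304 - 11*13)*(-5*(-5)*0) = (-304 - 143)*0 = -447*0 = 0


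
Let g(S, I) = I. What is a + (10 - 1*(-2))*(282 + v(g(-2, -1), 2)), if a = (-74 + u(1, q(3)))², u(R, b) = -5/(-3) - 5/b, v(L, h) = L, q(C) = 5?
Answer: 78748/9 ≈ 8749.8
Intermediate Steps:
u(R, b) = 5/3 - 5/b (u(R, b) = -5*(-⅓) - 5/b = 5/3 - 5/b)
a = 48400/9 (a = (-74 + (5/3 - 5/5))² = (-74 + (5/3 - 5*⅕))² = (-74 + (5/3 - 1))² = (-74 + ⅔)² = (-220/3)² = 48400/9 ≈ 5377.8)
a + (10 - 1*(-2))*(282 + v(g(-2, -1), 2)) = 48400/9 + (10 - 1*(-2))*(282 - 1) = 48400/9 + (10 + 2)*281 = 48400/9 + 12*281 = 48400/9 + 3372 = 78748/9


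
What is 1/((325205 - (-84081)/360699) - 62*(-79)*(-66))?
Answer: 120233/232919348 ≈ 0.00051620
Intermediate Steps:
1/((325205 - (-84081)/360699) - 62*(-79)*(-66)) = 1/((325205 - (-84081)/360699) + 4898*(-66)) = 1/((325205 - 1*(-28027/120233)) - 323268) = 1/((325205 + 28027/120233) - 323268) = 1/(39100400792/120233 - 323268) = 1/(232919348/120233) = 120233/232919348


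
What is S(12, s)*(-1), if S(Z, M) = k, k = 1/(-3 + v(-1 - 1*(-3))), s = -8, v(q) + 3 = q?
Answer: 1/4 ≈ 0.25000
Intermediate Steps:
v(q) = -3 + q
k = -1/4 (k = 1/(-3 + (-3 + (-1 - 1*(-3)))) = 1/(-3 + (-3 + (-1 + 3))) = 1/(-3 + (-3 + 2)) = 1/(-3 - 1) = 1/(-4) = -1/4 ≈ -0.25000)
S(Z, M) = -1/4
S(12, s)*(-1) = -1/4*(-1) = 1/4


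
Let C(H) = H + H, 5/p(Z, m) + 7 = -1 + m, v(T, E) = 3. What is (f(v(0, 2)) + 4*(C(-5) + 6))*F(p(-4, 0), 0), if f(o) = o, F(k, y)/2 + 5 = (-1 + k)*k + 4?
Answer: -13/32 ≈ -0.40625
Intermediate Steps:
p(Z, m) = 5/(-8 + m) (p(Z, m) = 5/(-7 + (-1 + m)) = 5/(-8 + m))
C(H) = 2*H
F(k, y) = -2 + 2*k*(-1 + k) (F(k, y) = -10 + 2*((-1 + k)*k + 4) = -10 + 2*(k*(-1 + k) + 4) = -10 + 2*(4 + k*(-1 + k)) = -10 + (8 + 2*k*(-1 + k)) = -2 + 2*k*(-1 + k))
(f(v(0, 2)) + 4*(C(-5) + 6))*F(p(-4, 0), 0) = (3 + 4*(2*(-5) + 6))*(-2 - 10/(-8 + 0) + 2*(5/(-8 + 0))²) = (3 + 4*(-10 + 6))*(-2 - 10/(-8) + 2*(5/(-8))²) = (3 + 4*(-4))*(-2 - 10*(-1)/8 + 2*(5*(-⅛))²) = (3 - 16)*(-2 - 2*(-5/8) + 2*(-5/8)²) = -13*(-2 + 5/4 + 2*(25/64)) = -13*(-2 + 5/4 + 25/32) = -13*1/32 = -13/32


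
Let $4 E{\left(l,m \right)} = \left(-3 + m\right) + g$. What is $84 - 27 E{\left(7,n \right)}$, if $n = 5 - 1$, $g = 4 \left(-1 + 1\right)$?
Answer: $\frac{309}{4} \approx 77.25$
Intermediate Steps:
$g = 0$ ($g = 4 \cdot 0 = 0$)
$n = 4$
$E{\left(l,m \right)} = - \frac{3}{4} + \frac{m}{4}$ ($E{\left(l,m \right)} = \frac{\left(-3 + m\right) + 0}{4} = \frac{-3 + m}{4} = - \frac{3}{4} + \frac{m}{4}$)
$84 - 27 E{\left(7,n \right)} = 84 - 27 \left(- \frac{3}{4} + \frac{1}{4} \cdot 4\right) = 84 - 27 \left(- \frac{3}{4} + 1\right) = 84 - \frac{27}{4} = \frac{309}{4}$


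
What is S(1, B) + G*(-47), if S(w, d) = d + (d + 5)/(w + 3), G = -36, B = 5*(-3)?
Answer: 3349/2 ≈ 1674.5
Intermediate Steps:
B = -15
S(w, d) = d + (5 + d)/(3 + w)
S(1, B) + G*(-47) = (5 + 4*(-15) - 15*1)/(3 + 1) - 36*(-47) = (5 - 60 - 15)/4 + 1692 = (¼)*(-70) + 1692 = -35/2 + 1692 = 3349/2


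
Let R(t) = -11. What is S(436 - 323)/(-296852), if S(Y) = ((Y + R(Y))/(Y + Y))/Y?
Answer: -51/3790503188 ≈ -1.3455e-8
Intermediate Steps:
S(Y) = (-11 + Y)/(2*Y²) (S(Y) = ((Y - 11)/(Y + Y))/Y = ((-11 + Y)/((2*Y)))/Y = ((-11 + Y)*(1/(2*Y)))/Y = ((-11 + Y)/(2*Y))/Y = (-11 + Y)/(2*Y²))
S(436 - 323)/(-296852) = ((-11 + (436 - 323))/(2*(436 - 323)²))/(-296852) = ((½)*(-11 + 113)/113²)*(-1/296852) = ((½)*(1/12769)*102)*(-1/296852) = (51/12769)*(-1/296852) = -51/3790503188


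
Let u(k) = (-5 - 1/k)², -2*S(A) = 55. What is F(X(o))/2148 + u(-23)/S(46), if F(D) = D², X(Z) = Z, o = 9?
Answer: -17824707/20832020 ≈ -0.85564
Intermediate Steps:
S(A) = -55/2 (S(A) = -½*55 = -55/2)
F(X(o))/2148 + u(-23)/S(46) = 9²/2148 + ((1 + 5*(-23))²/(-23)²)/(-55/2) = 81*(1/2148) + ((1 - 115)²/529)*(-2/55) = 27/716 + ((1/529)*(-114)²)*(-2/55) = 27/716 + ((1/529)*12996)*(-2/55) = 27/716 + (12996/529)*(-2/55) = 27/716 - 25992/29095 = -17824707/20832020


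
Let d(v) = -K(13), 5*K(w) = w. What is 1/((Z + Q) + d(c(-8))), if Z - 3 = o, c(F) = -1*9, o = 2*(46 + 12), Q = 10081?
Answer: 5/50987 ≈ 9.8064e-5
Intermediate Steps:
K(w) = w/5
o = 116 (o = 2*58 = 116)
c(F) = -9
Z = 119 (Z = 3 + 116 = 119)
d(v) = -13/5
1/((Z + Q) + d(c(-8))) = 1/((119 + 10081) - 13/5) = 1/(10200 - 13/5) = 1/(50987/5) = 5/50987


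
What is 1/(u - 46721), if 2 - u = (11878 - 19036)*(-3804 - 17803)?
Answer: -1/154709625 ≈ -6.4637e-9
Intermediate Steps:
u = -154662904 (u = 2 - (11878 - 19036)*(-3804 - 17803) = 2 - (-7158)*(-21607) = 2 - 1*154662906 = 2 - 154662906 = -154662904)
1/(u - 46721) = 1/(-154662904 - 46721) = 1/(-154709625) = -1/154709625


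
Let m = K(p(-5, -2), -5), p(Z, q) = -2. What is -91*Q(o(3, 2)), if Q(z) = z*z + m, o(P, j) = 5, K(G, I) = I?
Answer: -1820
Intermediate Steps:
m = -5
Q(z) = -5 + z² (Q(z) = z*z - 5 = z² - 5 = -5 + z²)
-91*Q(o(3, 2)) = -91*(-5 + 5²) = -91*(-5 + 25) = -91*20 = -1820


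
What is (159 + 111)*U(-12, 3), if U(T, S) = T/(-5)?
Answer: 648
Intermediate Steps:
U(T, S) = -T/5 (U(T, S) = T*(-1/5) = -T/5)
(159 + 111)*U(-12, 3) = (159 + 111)*(-1/5*(-12)) = 270*(12/5) = 648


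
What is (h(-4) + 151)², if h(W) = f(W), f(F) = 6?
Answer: 24649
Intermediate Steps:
h(W) = 6
(h(-4) + 151)² = (6 + 151)² = 157² = 24649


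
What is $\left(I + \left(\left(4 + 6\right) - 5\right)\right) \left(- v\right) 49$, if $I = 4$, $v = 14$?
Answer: $-6174$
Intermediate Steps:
$\left(I + \left(\left(4 + 6\right) - 5\right)\right) \left(- v\right) 49 = \left(4 + \left(\left(4 + 6\right) - 5\right)\right) \left(\left(-1\right) 14\right) 49 = \left(4 + \left(10 - 5\right)\right) \left(-14\right) 49 = \left(4 + 5\right) \left(-14\right) 49 = 9 \left(-14\right) 49 = \left(-126\right) 49 = -6174$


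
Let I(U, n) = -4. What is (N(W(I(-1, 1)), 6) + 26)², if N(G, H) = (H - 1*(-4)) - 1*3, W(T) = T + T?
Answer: 1089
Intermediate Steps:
W(T) = 2*T
N(G, H) = 1 + H (N(G, H) = (H + 4) - 3 = (4 + H) - 3 = 1 + H)
(N(W(I(-1, 1)), 6) + 26)² = ((1 + 6) + 26)² = (7 + 26)² = 33² = 1089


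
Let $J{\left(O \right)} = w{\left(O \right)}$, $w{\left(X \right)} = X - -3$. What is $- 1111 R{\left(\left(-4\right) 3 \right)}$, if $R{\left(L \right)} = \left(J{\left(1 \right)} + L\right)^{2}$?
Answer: $-71104$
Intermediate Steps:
$w{\left(X \right)} = 3 + X$ ($w{\left(X \right)} = X + 3 = 3 + X$)
$J{\left(O \right)} = 3 + O$
$R{\left(L \right)} = \left(4 + L\right)^{2}$ ($R{\left(L \right)} = \left(\left(3 + 1\right) + L\right)^{2} = \left(4 + L\right)^{2}$)
$- 1111 R{\left(\left(-4\right) 3 \right)} = - 1111 \left(4 - 12\right)^{2} = - 1111 \left(-8\right)^{2} = \left(-1111\right) 64 = -71104$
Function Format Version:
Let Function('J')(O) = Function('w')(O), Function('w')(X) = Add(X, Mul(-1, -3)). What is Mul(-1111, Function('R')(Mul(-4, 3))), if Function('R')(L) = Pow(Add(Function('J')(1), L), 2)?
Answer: -71104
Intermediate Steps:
Function('w')(X) = Add(3, X) (Function('w')(X) = Add(X, 3) = Add(3, X))
Function('J')(O) = Add(3, O)
Function('R')(L) = Pow(Add(4, L), 2) (Function('R')(L) = Pow(Add(Add(3, 1), L), 2) = Pow(Add(4, L), 2))
Mul(-1111, Function('R')(Mul(-4, 3))) = Mul(-1111, Pow(Add(4, Mul(-4, 3)), 2)) = Mul(-1111, Pow(Add(4, -12), 2)) = Mul(-1111, Pow(-8, 2)) = Mul(-1111, 64) = -71104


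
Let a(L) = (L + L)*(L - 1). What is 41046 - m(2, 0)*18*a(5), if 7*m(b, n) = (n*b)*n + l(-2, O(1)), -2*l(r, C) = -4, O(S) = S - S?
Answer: 285882/7 ≈ 40840.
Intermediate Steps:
O(S) = 0
l(r, C) = 2 (l(r, C) = -1/2*(-4) = 2)
m(b, n) = 2/7 + b*n**2/7 (m(b, n) = ((n*b)*n + 2)/7 = ((b*n)*n + 2)/7 = (b*n**2 + 2)/7 = (2 + b*n**2)/7 = 2/7 + b*n**2/7)
a(L) = 2*L*(-1 + L) (a(L) = (2*L)*(-1 + L) = 2*L*(-1 + L))
41046 - m(2, 0)*18*a(5) = 41046 - (2/7 + (1/7)*2*0**2)*18*2*5*(-1 + 5) = 41046 - (2/7 + (1/7)*2*0)*18*2*5*4 = 41046 - (2/7 + 0)*18*40 = 41046 - (2/7)*18*40 = 41046 - 36*40/7 = 41046 - 1*1440/7 = 41046 - 1440/7 = 285882/7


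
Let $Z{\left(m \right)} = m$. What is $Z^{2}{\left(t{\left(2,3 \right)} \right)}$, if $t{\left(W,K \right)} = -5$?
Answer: $25$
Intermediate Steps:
$Z^{2}{\left(t{\left(2,3 \right)} \right)} = \left(-5\right)^{2} = 25$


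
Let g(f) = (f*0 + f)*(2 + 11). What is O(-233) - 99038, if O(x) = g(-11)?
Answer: -99181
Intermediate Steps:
g(f) = 13*f (g(f) = (0 + f)*13 = f*13 = 13*f)
O(x) = -143 (O(x) = 13*(-11) = -143)
O(-233) - 99038 = -143 - 99038 = -99181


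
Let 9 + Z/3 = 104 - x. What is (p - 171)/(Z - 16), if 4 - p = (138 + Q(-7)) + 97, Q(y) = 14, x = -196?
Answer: -416/857 ≈ -0.48541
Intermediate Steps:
Z = 873 (Z = -27 + 3*(104 - 1*(-196)) = -27 + 3*(104 + 196) = -27 + 3*300 = -27 + 900 = 873)
p = -245 (p = 4 - ((138 + 14) + 97) = 4 - (152 + 97) = 4 - 1*249 = 4 - 249 = -245)
(p - 171)/(Z - 16) = (-245 - 171)/(873 - 16) = -416/857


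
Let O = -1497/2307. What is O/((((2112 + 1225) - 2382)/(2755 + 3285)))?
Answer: -602792/146879 ≈ -4.1040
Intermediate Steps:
O = -499/769 (O = -1497*1/2307 = -499/769 ≈ -0.64889)
O/((((2112 + 1225) - 2382)/(2755 + 3285))) = -499*(2755 + 3285)/((2112 + 1225) - 2382)/769 = -499*6040/(3337 - 2382)/769 = -499/(769*(955*(1/6040))) = -499/(769*191/1208) = -499/769*1208/191 = -602792/146879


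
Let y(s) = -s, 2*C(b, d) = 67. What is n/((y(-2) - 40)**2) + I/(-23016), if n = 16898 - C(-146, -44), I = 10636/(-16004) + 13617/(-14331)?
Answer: 109099009439579/9341398990056 ≈ 11.679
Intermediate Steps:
C(b, d) = 67/2 (C(b, d) = (1/2)*67 = 67/2)
I = -1815446/1124281 (I = 10636*(-1/16004) + 13617*(-1/14331) = -2659/4001 - 267/281 = -1815446/1124281 ≈ -1.6148)
n = 33729/2 (n = 16898 - 1*67/2 = 16898 - 67/2 = 33729/2 ≈ 16865.)
n/((y(-2) - 40)**2) + I/(-23016) = 33729/(2*((-1*(-2) - 40)**2)) - 1815446/1124281/(-23016) = 33729/(2*((2 - 40)**2)) - 1815446/1124281*(-1/23016) = 33729/(2*((-38)**2)) + 907723/12938225748 = (33729/2)/1444 + 907723/12938225748 = (33729/2)*(1/1444) + 907723/12938225748 = 33729/2888 + 907723/12938225748 = 109099009439579/9341398990056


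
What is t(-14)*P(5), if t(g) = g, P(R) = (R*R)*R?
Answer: -1750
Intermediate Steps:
P(R) = R**3 (P(R) = R**2*R = R**3)
t(-14)*P(5) = -14*5**3 = -14*125 = -1750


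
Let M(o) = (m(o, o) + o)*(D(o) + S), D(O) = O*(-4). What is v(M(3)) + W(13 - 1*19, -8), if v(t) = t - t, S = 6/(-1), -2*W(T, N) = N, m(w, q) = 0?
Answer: 4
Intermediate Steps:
D(O) = -4*O
W(T, N) = -N/2
S = -6 (S = 6*(-1) = -6)
M(o) = o*(-6 - 4*o) (M(o) = (0 + o)*(-4*o - 6) = o*(-6 - 4*o))
v(t) = 0
v(M(3)) + W(13 - 1*19, -8) = 0 - 1/2*(-8) = 0 + 4 = 4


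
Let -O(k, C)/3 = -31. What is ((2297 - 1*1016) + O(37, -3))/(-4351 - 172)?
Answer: -1374/4523 ≈ -0.30378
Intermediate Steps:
O(k, C) = 93 (O(k, C) = -3*(-31) = 93)
((2297 - 1*1016) + O(37, -3))/(-4351 - 172) = ((2297 - 1*1016) + 93)/(-4351 - 172) = ((2297 - 1016) + 93)/(-4523) = (1281 + 93)*(-1/4523) = 1374*(-1/4523) = -1374/4523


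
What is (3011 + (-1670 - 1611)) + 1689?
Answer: 1419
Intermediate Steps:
(3011 + (-1670 - 1611)) + 1689 = (3011 - 3281) + 1689 = -270 + 1689 = 1419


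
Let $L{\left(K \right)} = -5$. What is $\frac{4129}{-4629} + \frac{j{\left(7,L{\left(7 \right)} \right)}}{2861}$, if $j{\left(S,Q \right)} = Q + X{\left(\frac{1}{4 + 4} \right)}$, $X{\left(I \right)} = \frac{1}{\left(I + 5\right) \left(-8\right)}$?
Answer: $- \frac{485289403}{542986329} \approx -0.89374$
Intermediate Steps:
$X{\left(I \right)} = - \frac{1}{8 \left(5 + I\right)}$ ($X{\left(I \right)} = \frac{1}{5 + I} \left(- \frac{1}{8}\right) = - \frac{1}{8 \left(5 + I\right)}$)
$j{\left(S,Q \right)} = - \frac{1}{41} + Q$ ($j{\left(S,Q \right)} = Q - \frac{1}{40 + \frac{8}{4 + 4}} = Q - \frac{1}{40 + \frac{8}{8}} = Q - \frac{1}{40 + 8 \cdot \frac{1}{8}} = Q - \frac{1}{40 + 1} = Q - \frac{1}{41} = - \frac{1}{41} + Q$)
$\frac{4129}{-4629} + \frac{j{\left(7,L{\left(7 \right)} \right)}}{2861} = \frac{4129}{-4629} + \frac{- \frac{1}{41} - 5}{2861} = 4129 \left(- \frac{1}{4629}\right) - \frac{206}{117301} = - \frac{4129}{4629} - \frac{206}{117301} = - \frac{485289403}{542986329}$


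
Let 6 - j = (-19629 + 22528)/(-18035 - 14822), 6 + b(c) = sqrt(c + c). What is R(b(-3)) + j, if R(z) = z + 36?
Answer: 1185751/32857 + I*sqrt(6) ≈ 36.088 + 2.4495*I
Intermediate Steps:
b(c) = -6 + sqrt(2)*sqrt(c) (b(c) = -6 + sqrt(c + c) = -6 + sqrt(2*c) = -6 + sqrt(2)*sqrt(c))
R(z) = 36 + z
j = 200041/32857 (j = 6 - (-19629 + 22528)/(-18035 - 14822) = 6 - 2899/(-32857) = 6 - 2899*(-1)/32857 = 6 - 1*(-2899/32857) = 6 + 2899/32857 = 200041/32857 ≈ 6.0882)
R(b(-3)) + j = (36 + (-6 + sqrt(2)*sqrt(-3))) + 200041/32857 = (36 + (-6 + sqrt(2)*(I*sqrt(3)))) + 200041/32857 = (36 + (-6 + I*sqrt(6))) + 200041/32857 = (30 + I*sqrt(6)) + 200041/32857 = 1185751/32857 + I*sqrt(6)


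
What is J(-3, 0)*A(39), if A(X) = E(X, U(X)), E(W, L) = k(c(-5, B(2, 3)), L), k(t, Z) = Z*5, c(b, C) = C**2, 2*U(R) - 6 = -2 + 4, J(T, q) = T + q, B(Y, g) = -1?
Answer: -60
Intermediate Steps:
U(R) = 4 (U(R) = 3 + (-2 + 4)/2 = 3 + (1/2)*2 = 3 + 1 = 4)
k(t, Z) = 5*Z
E(W, L) = 5*L
A(X) = 20 (A(X) = 5*4 = 20)
J(-3, 0)*A(39) = (-3 + 0)*20 = -3*20 = -60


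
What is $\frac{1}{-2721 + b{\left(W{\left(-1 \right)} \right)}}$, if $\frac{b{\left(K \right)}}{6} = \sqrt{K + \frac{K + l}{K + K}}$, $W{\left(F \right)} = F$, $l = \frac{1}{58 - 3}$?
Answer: $- \frac{49885}{135737421} - \frac{4 i \sqrt{385}}{135737421} \approx -0.00036751 - 5.7822 \cdot 10^{-7} i$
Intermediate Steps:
$l = \frac{1}{55} \approx 0.018182$
$b{\left(K \right)} = 6 \sqrt{K + \frac{\frac{1}{55} + K}{2 K}}$ ($b{\left(K \right)} = 6 \sqrt{K + \frac{K + \frac{1}{55}}{K + K}} = 6 \sqrt{K + \frac{\frac{1}{55} + K}{2 K}}$)
$\frac{1}{-2721 + b{\left(W{\left(-1 \right)} \right)}} = \frac{1}{-2721 + \frac{3 \sqrt{6050 + \frac{110}{-1} + 12100 \left(-1\right)}}{55}} = \frac{1}{-2721 + \frac{3 \sqrt{6050 + 110 \left(-1\right) - 12100}}{55}} = \frac{1}{-2721 + \frac{3 \sqrt{6050 - 110 - 12100}}{55}} = \frac{1}{-2721 + \frac{3 \sqrt{-6160}}{55}} = \frac{1}{-2721 + \frac{3 \cdot 4 i \sqrt{385}}{55}} = \frac{1}{-2721 + \frac{12 i \sqrt{385}}{55}}$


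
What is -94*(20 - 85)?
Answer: 6110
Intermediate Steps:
-94*(20 - 85) = -94*(-65) = 6110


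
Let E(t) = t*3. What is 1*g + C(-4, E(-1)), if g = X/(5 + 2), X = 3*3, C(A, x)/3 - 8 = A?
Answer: 93/7 ≈ 13.286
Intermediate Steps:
E(t) = 3*t
C(A, x) = 24 + 3*A
X = 9
g = 9/7 (g = 9/(5 + 2) = 9/7 ≈ 1.2857)
1*g + C(-4, E(-1)) = 1*(9/7) + (24 + 3*(-4)) = 9/7 + (24 - 12) = 9/7 + 12 = 93/7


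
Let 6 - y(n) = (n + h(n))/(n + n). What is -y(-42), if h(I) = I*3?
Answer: -4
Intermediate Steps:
h(I) = 3*I
y(n) = 4 (y(n) = 6 - (n + 3*n)/(n + n) = 6 - 4*n/(2*n) = 6 - 4*n*1/(2*n) = 6 - 1*2 = 6 - 2 = 4)
-y(-42) = -1*4 = -4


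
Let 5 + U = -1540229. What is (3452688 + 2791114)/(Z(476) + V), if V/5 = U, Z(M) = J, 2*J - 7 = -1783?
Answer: -3121901/3851029 ≈ -0.81067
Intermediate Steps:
U = -1540234 (U = -5 - 1540229 = -1540234)
J = -888 (J = 7/2 + (½)*(-1783) = 7/2 - 1783/2 = -888)
Z(M) = -888
V = -7701170 (V = 5*(-1540234) = -7701170)
(3452688 + 2791114)/(Z(476) + V) = (3452688 + 2791114)/(-888 - 7701170) = 6243802/(-7702058) = 6243802*(-1/7702058) = -3121901/3851029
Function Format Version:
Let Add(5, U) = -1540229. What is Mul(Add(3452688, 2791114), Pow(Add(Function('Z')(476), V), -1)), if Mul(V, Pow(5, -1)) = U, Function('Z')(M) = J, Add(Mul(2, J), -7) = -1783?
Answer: Rational(-3121901, 3851029) ≈ -0.81067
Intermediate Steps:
U = -1540234 (U = Add(-5, -1540229) = -1540234)
J = -888 (J = Add(Rational(7, 2), Mul(Rational(1, 2), -1783)) = Add(Rational(7, 2), Rational(-1783, 2)) = -888)
Function('Z')(M) = -888
V = -7701170 (V = Mul(5, -1540234) = -7701170)
Mul(Add(3452688, 2791114), Pow(Add(Function('Z')(476), V), -1)) = Mul(Add(3452688, 2791114), Pow(Add(-888, -7701170), -1)) = Mul(6243802, Pow(-7702058, -1)) = Mul(6243802, Rational(-1, 7702058)) = Rational(-3121901, 3851029)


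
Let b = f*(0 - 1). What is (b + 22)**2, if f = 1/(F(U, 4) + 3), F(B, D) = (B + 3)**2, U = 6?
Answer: 3411409/7056 ≈ 483.48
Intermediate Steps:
F(B, D) = (3 + B)**2
f = 1/84 (f = 1/((3 + 6)**2 + 3) = 1/(9**2 + 3) = 1/(81 + 3) = 1/84 ≈ 0.011905)
b = -1/84 (b = (0 - 1)/84 = (1/84)*(-1) = -1/84 ≈ -0.011905)
(b + 22)**2 = (-1/84 + 22)**2 = (1847/84)**2 = 3411409/7056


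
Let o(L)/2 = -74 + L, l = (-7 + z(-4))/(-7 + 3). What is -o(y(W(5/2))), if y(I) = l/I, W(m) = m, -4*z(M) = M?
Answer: 734/5 ≈ 146.80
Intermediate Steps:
z(M) = -M/4
l = 3/2 (l = (-7 - ¼*(-4))/(-7 + 3) = (-7 + 1)/(-4) = -6*(-¼) = 3/2 ≈ 1.5000)
y(I) = 3/(2*I)
o(L) = -148 + 2*L (o(L) = 2*(-74 + L) = -148 + 2*L)
-o(y(W(5/2))) = -(-148 + 2*(3/(2*((5/2))))) = -(-148 + 2*(3/(2*((5*(½)))))) = -(-148 + 2*(3/(2*(5/2)))) = -(-148 + 2*((3/2)*(⅖))) = -(-148 + 2*(⅗)) = -(-148 + 6/5) = -1*(-734/5) = 734/5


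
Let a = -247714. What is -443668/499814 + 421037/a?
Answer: -160171481035/61905462598 ≈ -2.5874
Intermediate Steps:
-443668/499814 + 421037/a = -443668/499814 + 421037/(-247714) = -443668*1/499814 + 421037*(-1/247714) = -221834/249907 - 421037/247714 = -160171481035/61905462598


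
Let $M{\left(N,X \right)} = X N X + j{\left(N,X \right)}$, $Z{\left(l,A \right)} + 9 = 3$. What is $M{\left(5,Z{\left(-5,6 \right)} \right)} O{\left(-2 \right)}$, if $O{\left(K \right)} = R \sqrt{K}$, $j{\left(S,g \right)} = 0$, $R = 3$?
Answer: $540 i \sqrt{2} \approx 763.68 i$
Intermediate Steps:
$Z{\left(l,A \right)} = -6$ ($Z{\left(l,A \right)} = -9 + 3 = -6$)
$O{\left(K \right)} = 3 \sqrt{K}$
$M{\left(N,X \right)} = N X^{2}$ ($M{\left(N,X \right)} = X N X + 0 = N X X + 0 = N X^{2} + 0 = N X^{2}$)
$M{\left(5,Z{\left(-5,6 \right)} \right)} O{\left(-2 \right)} = 5 \left(-6\right)^{2} \cdot 3 \sqrt{-2} = 5 \cdot 36 \cdot 3 i \sqrt{2} = 180 \cdot 3 i \sqrt{2} = 540 i \sqrt{2}$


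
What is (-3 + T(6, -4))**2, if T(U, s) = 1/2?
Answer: 25/4 ≈ 6.2500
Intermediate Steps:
T(U, s) = 1/2
(-3 + T(6, -4))**2 = (-3 + 1/2)**2 = (-5/2)**2 = 25/4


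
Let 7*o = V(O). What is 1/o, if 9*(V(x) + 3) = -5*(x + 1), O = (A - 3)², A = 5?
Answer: -63/52 ≈ -1.2115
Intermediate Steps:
O = 4 (O = (5 - 3)² = 2² = 4)
V(x) = -32/9 - 5*x/9 (V(x) = -3 + (-5*(x + 1))/9 = -3 + (-5*(1 + x))/9 = -3 + (-5 - 5*x)/9 = -3 + (-5/9 - 5*x/9) = -32/9 - 5*x/9)
o = -52/63 (o = (-32/9 - 5/9*4)/7 = (-32/9 - 20/9)/7 = (⅐)*(-52/9) = -52/63 ≈ -0.82540)
1/o = 1/(-52/63) = -63/52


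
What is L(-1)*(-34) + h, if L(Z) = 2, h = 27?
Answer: -41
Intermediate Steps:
L(-1)*(-34) + h = 2*(-34) + 27 = -68 + 27 = -41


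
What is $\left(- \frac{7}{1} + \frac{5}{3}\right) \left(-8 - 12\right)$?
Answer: $\frac{320}{3} \approx 106.67$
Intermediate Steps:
$\left(- \frac{7}{1} + \frac{5}{3}\right) \left(-8 - 12\right) = \left(\left(-7\right) 1 + 5 \cdot \frac{1}{3}\right) \left(-20\right) = \left(-7 + \frac{5}{3}\right) \left(-20\right) = \left(- \frac{16}{3}\right) \left(-20\right) = \frac{320}{3}$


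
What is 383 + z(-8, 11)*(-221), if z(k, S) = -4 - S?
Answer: 3698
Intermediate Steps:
383 + z(-8, 11)*(-221) = 383 + (-4 - 1*11)*(-221) = 383 + (-4 - 11)*(-221) = 383 - 15*(-221) = 383 + 3315 = 3698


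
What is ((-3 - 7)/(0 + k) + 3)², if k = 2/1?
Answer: 4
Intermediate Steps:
k = 2 (k = 2*1 = 2)
((-3 - 7)/(0 + k) + 3)² = ((-3 - 7)/(0 + 2) + 3)² = (-10/2 + 3)² = (-10*½ + 3)² = (-5 + 3)² = (-2)² = 4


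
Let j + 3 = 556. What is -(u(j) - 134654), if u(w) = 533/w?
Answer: 74463129/553 ≈ 1.3465e+5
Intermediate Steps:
j = 553 (j = -3 + 556 = 553)
-(u(j) - 134654) = -(533/553 - 134654) = -1*(-74463129/553) = 74463129/553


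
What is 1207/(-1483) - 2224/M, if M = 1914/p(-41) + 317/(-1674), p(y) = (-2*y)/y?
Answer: 3587155063/2376262805 ≈ 1.5096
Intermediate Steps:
p(y) = -2
M = -1602335/1674 (M = 1914/(-2) + 317/(-1674) = 1914*(-½) + 317*(-1/1674) = -957 - 317/1674 = -1602335/1674 ≈ -957.19)
1207/(-1483) - 2224/M = 1207/(-1483) - 2224/(-1602335/1674) = 1207*(-1/1483) - 2224*(-1674/1602335) = -1207/1483 + 3722976/1602335 = 3587155063/2376262805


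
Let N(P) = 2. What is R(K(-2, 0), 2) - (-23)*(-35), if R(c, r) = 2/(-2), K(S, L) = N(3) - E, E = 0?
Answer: -806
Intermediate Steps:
K(S, L) = 2 (K(S, L) = 2 - 1*0 = 2 + 0 = 2)
R(c, r) = -1 (R(c, r) = 2*(-1/2) = -1)
R(K(-2, 0), 2) - (-23)*(-35) = -1 - (-23)*(-35) = -1 - 23*35 = -1 - 805 = -806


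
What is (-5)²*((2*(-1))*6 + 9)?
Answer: -75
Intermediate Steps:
(-5)²*((2*(-1))*6 + 9) = 25*(-2*6 + 9) = 25*(-12 + 9) = 25*(-3) = -75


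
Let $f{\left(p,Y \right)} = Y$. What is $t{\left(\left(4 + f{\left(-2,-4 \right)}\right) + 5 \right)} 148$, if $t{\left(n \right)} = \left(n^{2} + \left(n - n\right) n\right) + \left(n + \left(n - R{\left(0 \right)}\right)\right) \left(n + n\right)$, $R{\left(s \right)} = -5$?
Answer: $25900$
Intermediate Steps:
$t{\left(n \right)} = n^{2} + 2 n \left(5 + 2 n\right)$ ($t{\left(n \right)} = \left(n^{2} + \left(n - n\right) n\right) + \left(n + \left(n - -5\right)\right) \left(n + n\right) = \left(n^{2} + 0 n\right) + \left(n + \left(n + 5\right)\right) 2 n = \left(n^{2} + 0\right) + \left(n + \left(5 + n\right)\right) 2 n = n^{2} + \left(5 + 2 n\right) 2 n = n^{2} + 2 n \left(5 + 2 n\right)$)
$t{\left(\left(4 + f{\left(-2,-4 \right)}\right) + 5 \right)} 148 = 5 \left(\left(4 - 4\right) + 5\right) \left(2 + \left(\left(4 - 4\right) + 5\right)\right) 148 = 5 \left(0 + 5\right) \left(2 + \left(0 + 5\right)\right) 148 = 5 \cdot 5 \left(2 + 5\right) 148 = 5 \cdot 5 \cdot 7 \cdot 148 = 175 \cdot 148 = 25900$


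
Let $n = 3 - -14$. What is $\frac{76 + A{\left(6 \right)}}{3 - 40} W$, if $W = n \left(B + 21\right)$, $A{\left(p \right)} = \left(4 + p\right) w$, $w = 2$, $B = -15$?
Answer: $- \frac{9792}{37} \approx -264.65$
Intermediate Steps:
$n = 17$ ($n = 3 + 14 = 17$)
$A{\left(p \right)} = 8 + 2 p$ ($A{\left(p \right)} = \left(4 + p\right) 2 = 8 + 2 p$)
$W = 102$ ($W = 17 \left(-15 + 21\right) = 17 \cdot 6 = 102$)
$\frac{76 + A{\left(6 \right)}}{3 - 40} W = \frac{76 + \left(8 + 2 \cdot 6\right)}{3 - 40} \cdot 102 = \frac{76 + \left(8 + 12\right)}{-37} \cdot 102 = \left(76 + 20\right) \left(- \frac{1}{37}\right) 102 = 96 \left(- \frac{1}{37}\right) 102 = \left(- \frac{96}{37}\right) 102 = - \frac{9792}{37}$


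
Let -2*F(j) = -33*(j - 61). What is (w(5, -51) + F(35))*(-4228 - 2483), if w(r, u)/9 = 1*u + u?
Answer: 9039717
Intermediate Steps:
w(r, u) = 18*u (w(r, u) = 9*(1*u + u) = 9*(u + u) = 9*(2*u) = 18*u)
F(j) = -2013/2 + 33*j/2 (F(j) = -(-33)*(j - 61)/2 = -(-33)*(-61 + j)/2 = -(2013 - 33*j)/2 = -2013/2 + 33*j/2)
(w(5, -51) + F(35))*(-4228 - 2483) = (18*(-51) + (-2013/2 + (33/2)*35))*(-4228 - 2483) = (-918 + (-2013/2 + 1155/2))*(-6711) = (-918 - 429)*(-6711) = -1347*(-6711) = 9039717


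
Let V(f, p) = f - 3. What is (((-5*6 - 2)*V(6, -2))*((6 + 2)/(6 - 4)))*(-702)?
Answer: 269568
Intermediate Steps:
V(f, p) = -3 + f
(((-5*6 - 2)*V(6, -2))*((6 + 2)/(6 - 4)))*(-702) = (((-5*6 - 2)*(-3 + 6))*((6 + 2)/(6 - 4)))*(-702) = (((-30 - 2)*3)*(8/2))*(-702) = ((-32*3)*(8*(½)))*(-702) = -96*4*(-702) = -384*(-702) = 269568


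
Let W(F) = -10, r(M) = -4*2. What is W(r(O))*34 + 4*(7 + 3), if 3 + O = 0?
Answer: -300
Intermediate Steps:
O = -3 (O = -3 + 0 = -3)
r(M) = -8
W(r(O))*34 + 4*(7 + 3) = -10*34 + 4*(7 + 3) = -340 + 4*10 = -340 + 40 = -300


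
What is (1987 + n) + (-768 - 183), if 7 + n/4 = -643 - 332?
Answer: -2892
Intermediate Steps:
n = -3928 (n = -28 + 4*(-643 - 332) = -28 + 4*(-975) = -28 - 3900 = -3928)
(1987 + n) + (-768 - 183) = (1987 - 3928) + (-768 - 183) = -1941 - 951 = -2892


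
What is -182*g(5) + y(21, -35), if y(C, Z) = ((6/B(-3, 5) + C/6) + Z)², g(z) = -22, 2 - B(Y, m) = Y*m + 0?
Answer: 5750105/1156 ≈ 4974.1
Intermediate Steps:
B(Y, m) = 2 - Y*m (B(Y, m) = 2 - (Y*m + 0) = 2 - Y*m)
y(C, Z) = (6/17 + Z + C/6)² (y(C, Z) = ((6/(2 - 1*(-3)*5) + C/6) + Z)² = ((6/(2 + 15) + C*(⅙)) + Z)² = ((6/17 + C/6) + Z)² = (6/17 + Z + C/6)²)
-182*g(5) + y(21, -35) = -182*(-22) + (36 + 17*21 + 102*(-35))²/10404 = 4004 + (36 + 357 - 3570)²/10404 = 4004 + (1/10404)*(-3177)² = 4004 + (1/10404)*10093329 = 4004 + 1121481/1156 = 5750105/1156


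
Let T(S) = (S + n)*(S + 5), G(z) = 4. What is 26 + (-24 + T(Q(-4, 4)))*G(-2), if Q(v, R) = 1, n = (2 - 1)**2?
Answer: -22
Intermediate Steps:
n = 1 (n = 1**2 = 1)
T(S) = (1 + S)*(5 + S) (T(S) = (S + 1)*(S + 5) = (1 + S)*(5 + S))
26 + (-24 + T(Q(-4, 4)))*G(-2) = 26 + (-24 + (5 + 1**2 + 6*1))*4 = 26 + (-24 + (5 + 1 + 6))*4 = 26 + (-24 + 12)*4 = 26 - 12*4 = 26 - 48 = -22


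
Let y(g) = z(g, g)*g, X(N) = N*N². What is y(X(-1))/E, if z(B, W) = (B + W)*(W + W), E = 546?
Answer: -2/273 ≈ -0.0073260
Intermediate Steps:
X(N) = N³
z(B, W) = 2*W*(B + W) (z(B, W) = (B + W)*(2*W) = 2*W*(B + W))
y(g) = 4*g³ (y(g) = (2*g*(g + g))*g = (2*g*(2*g))*g = (4*g²)*g = 4*g³)
y(X(-1))/E = (4*((-1)³)³)/546 = (4*(-1)³)*(1/546) = (4*(-1))*(1/546) = -4*1/546 = -2/273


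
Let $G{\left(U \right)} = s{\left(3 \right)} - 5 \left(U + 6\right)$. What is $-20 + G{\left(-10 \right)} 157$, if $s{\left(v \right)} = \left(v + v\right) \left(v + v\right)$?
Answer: $8772$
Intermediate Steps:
$s{\left(v \right)} = 4 v^{2}$ ($s{\left(v \right)} = 2 v 2 v = 4 v^{2}$)
$G{\left(U \right)} = 6 - 5 U$ ($G{\left(U \right)} = 4 \cdot 3^{2} - 5 \left(U + 6\right) = 4 \cdot 9 - 5 \left(6 + U\right) = 36 - \left(30 + 5 U\right) = 6 - 5 U$)
$-20 + G{\left(-10 \right)} 157 = -20 + \left(6 - -50\right) 157 = -20 + \left(6 + 50\right) 157 = -20 + 56 \cdot 157 = -20 + 8792 = 8772$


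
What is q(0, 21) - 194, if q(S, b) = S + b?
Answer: -173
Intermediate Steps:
q(0, 21) - 194 = (0 + 21) - 194 = 21 - 194 = -173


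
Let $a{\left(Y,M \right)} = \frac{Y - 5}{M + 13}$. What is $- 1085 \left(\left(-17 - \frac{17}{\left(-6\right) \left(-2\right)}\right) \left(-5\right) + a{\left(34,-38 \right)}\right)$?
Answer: $- \frac{5919109}{60} \approx -98652.0$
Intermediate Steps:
$a{\left(Y,M \right)} = \frac{-5 + Y}{13 + M}$
$- 1085 \left(\left(-17 - \frac{17}{\left(-6\right) \left(-2\right)}\right) \left(-5\right) + a{\left(34,-38 \right)}\right) = - 1085 \left(\left(-17 - \frac{17}{\left(-6\right) \left(-2\right)}\right) \left(-5\right) + \frac{-5 + 34}{13 - 38}\right) = - 1085 \left(\left(-17 - \frac{17}{12}\right) \left(-5\right) + \frac{1}{-25} \cdot 29\right) = - 1085 \left(\left(-17 - \frac{17}{12}\right) \left(-5\right) - \frac{29}{25}\right) = - 1085 \left(\left(- \frac{221}{12}\right) \left(-5\right) - \frac{29}{25}\right) = - 1085 \left(\frac{1105}{12} - \frac{29}{25}\right) = \left(-1085\right) \frac{27277}{300} = - \frac{5919109}{60}$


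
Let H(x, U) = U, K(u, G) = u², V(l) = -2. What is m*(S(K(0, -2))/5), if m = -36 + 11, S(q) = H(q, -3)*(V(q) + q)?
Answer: -30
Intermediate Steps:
S(q) = 6 - 3*q (S(q) = -3*(-2 + q) = 6 - 3*q)
m = -25
m*(S(K(0, -2))/5) = -25*(6 - 3*0²)/5 = -25*(6 - 3*0)/5 = -25*(6 + 0)/5 = -150/5 = -25*6/5 = -30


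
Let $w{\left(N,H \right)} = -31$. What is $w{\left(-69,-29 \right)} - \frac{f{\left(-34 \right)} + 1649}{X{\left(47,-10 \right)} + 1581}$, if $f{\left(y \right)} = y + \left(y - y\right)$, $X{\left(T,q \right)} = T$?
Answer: $- \frac{52083}{1628} \approx -31.992$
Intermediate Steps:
$f{\left(y \right)} = y$ ($f{\left(y \right)} = y + 0 = y$)
$w{\left(-69,-29 \right)} - \frac{f{\left(-34 \right)} + 1649}{X{\left(47,-10 \right)} + 1581} = -31 - \frac{-34 + 1649}{47 + 1581} = -31 - \frac{1615}{1628} = - \frac{52083}{1628}$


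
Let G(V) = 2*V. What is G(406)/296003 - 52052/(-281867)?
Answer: 539187040/2877016469 ≈ 0.18741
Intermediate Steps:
G(406)/296003 - 52052/(-281867) = (2*406)/296003 - 52052/(-281867) = 812*(1/296003) - 52052*(-1/281867) = 28/10207 + 52052/281867 = 539187040/2877016469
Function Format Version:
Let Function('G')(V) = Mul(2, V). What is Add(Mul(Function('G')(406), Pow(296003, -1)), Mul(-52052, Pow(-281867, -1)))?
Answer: Rational(539187040, 2877016469) ≈ 0.18741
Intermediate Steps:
Add(Mul(Function('G')(406), Pow(296003, -1)), Mul(-52052, Pow(-281867, -1))) = Add(Mul(Mul(2, 406), Pow(296003, -1)), Mul(-52052, Pow(-281867, -1))) = Add(Mul(812, Rational(1, 296003)), Mul(-52052, Rational(-1, 281867))) = Add(Rational(28, 10207), Rational(52052, 281867)) = Rational(539187040, 2877016469)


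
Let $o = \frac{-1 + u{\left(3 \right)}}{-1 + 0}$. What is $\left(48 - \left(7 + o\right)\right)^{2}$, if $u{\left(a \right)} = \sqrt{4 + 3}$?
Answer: $\left(40 + \sqrt{7}\right)^{2} \approx 1818.7$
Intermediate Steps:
$u{\left(a \right)} = \sqrt{7}$
$o = 1 - \sqrt{7}$ ($o = \frac{-1 + \sqrt{7}}{-1 + 0} = \frac{-1 + \sqrt{7}}{-1} = \left(-1 + \sqrt{7}\right) \left(-1\right) = 1 - \sqrt{7} \approx -1.6458$)
$\left(48 - \left(7 + o\right)\right)^{2} = \left(48 + \left(\left(-3 + 2 \left(-2\right)\right) - \left(1 - \sqrt{7}\right)\right)\right)^{2} = \left(48 - \left(8 - \sqrt{7}\right)\right)^{2} = \left(40 + \sqrt{7}\right)^{2}$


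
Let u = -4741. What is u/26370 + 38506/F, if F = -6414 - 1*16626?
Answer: -2082659/1125120 ≈ -1.8511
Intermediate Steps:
F = -23040 (F = -6414 - 16626 = -23040)
u/26370 + 38506/F = -4741/26370 + 38506/(-23040) = -4741*1/26370 + 38506*(-1/23040) = -4741/26370 - 19253/11520 = -2082659/1125120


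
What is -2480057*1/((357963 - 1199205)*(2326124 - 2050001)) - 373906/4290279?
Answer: -28947529325710031/332190961238003238 ≈ -0.087141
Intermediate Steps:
-2480057*1/((357963 - 1199205)*(2326124 - 2050001)) - 373906/4290279 = -2480057/((-841242*276123)) - 373906*1/4290279 = -2480057/(-232286264766) - 373906/4290279 = -2480057*(-1/232286264766) - 373906/4290279 = 2480057/232286264766 - 373906/4290279 = -28947529325710031/332190961238003238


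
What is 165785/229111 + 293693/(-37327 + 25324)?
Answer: -65298379568/2750019333 ≈ -23.745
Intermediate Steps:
165785/229111 + 293693/(-37327 + 25324) = 165785*(1/229111) + 293693/(-12003) = 165785/229111 + 293693*(-1/12003) = 165785/229111 - 293693/12003 = -65298379568/2750019333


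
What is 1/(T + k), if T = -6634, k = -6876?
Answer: -1/13510 ≈ -7.4019e-5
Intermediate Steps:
1/(T + k) = 1/(-6634 - 6876) = 1/(-13510) = -1/13510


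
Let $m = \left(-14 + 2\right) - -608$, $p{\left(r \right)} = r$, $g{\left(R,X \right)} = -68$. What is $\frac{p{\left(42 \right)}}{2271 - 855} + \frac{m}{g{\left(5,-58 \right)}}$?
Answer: $- \frac{35045}{4012} \approx -8.735$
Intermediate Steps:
$m = 596$ ($m = -12 + 608 = 596$)
$\frac{p{\left(42 \right)}}{2271 - 855} + \frac{m}{g{\left(5,-58 \right)}} = \frac{42}{2271 - 855} + \frac{596}{-68} = \frac{42}{1416} + 596 \left(- \frac{1}{68}\right) = 42 \cdot \frac{1}{1416} - \frac{149}{17} = \frac{7}{236} - \frac{149}{17} = - \frac{35045}{4012}$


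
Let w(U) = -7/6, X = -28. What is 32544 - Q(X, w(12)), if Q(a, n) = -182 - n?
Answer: 196349/6 ≈ 32725.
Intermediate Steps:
w(U) = -7/6 (w(U) = -7*1/6 = -7/6)
32544 - Q(X, w(12)) = 32544 - (-182 - 1*(-7/6)) = 32544 - (-182 + 7/6) = 32544 - 1*(-1085/6) = 32544 + 1085/6 = 196349/6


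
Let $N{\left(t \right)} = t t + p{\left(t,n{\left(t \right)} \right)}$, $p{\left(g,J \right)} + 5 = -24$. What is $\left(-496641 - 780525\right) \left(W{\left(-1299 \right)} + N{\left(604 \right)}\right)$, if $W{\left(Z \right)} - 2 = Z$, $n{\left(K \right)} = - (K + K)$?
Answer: $-464237069340$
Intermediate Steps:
$n{\left(K \right)} = - 2 K$
$W{\left(Z \right)} = 2 + Z$
$p{\left(g,J \right)} = -29$ ($p{\left(g,J \right)} = -5 - 24 = -29$)
$N{\left(t \right)} = -29 + t^{2}$ ($N{\left(t \right)} = t t - 29 = t^{2} - 29 = -29 + t^{2}$)
$\left(-496641 - 780525\right) \left(W{\left(-1299 \right)} + N{\left(604 \right)}\right) = \left(-496641 - 780525\right) \left(\left(2 - 1299\right) - \left(29 - 604^{2}\right)\right) = - 1277166 \left(-1297 + \left(-29 + 364816\right)\right) = - 1277166 \left(-1297 + 364787\right) = \left(-1277166\right) 363490 = -464237069340$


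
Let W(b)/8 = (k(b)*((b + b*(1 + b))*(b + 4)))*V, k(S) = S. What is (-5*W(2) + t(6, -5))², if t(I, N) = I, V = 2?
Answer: 58890276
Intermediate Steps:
W(b) = 16*b*(4 + b)*(b + b*(1 + b)) (W(b) = 8*((b*((b + b*(1 + b))*(b + 4)))*2) = 8*((b*((b + b*(1 + b))*(4 + b)))*2) = 8*((b*((4 + b)*(b + b*(1 + b))))*2) = 8*((b*(4 + b)*(b + b*(1 + b)))*2) = 8*(2*b*(4 + b)*(b + b*(1 + b))) = 16*b*(4 + b)*(b + b*(1 + b)))
(-5*W(2) + t(6, -5))² = (-80*2²*(8 + 2² + 6*2) + 6)² = (-80*4*(8 + 4 + 12) + 6)² = (-80*4*24 + 6)² = (-5*1536 + 6)² = (-7680 + 6)² = (-7674)² = 58890276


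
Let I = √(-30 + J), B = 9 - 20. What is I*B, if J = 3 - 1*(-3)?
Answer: -22*I*√6 ≈ -53.889*I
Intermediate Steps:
J = 6 (J = 3 + 3 = 6)
B = -11
I = 2*I*√6 (I = √(-30 + 6) = √(-24) = 2*I*√6 ≈ 4.899*I)
I*B = (2*I*√6)*(-11) = -22*I*√6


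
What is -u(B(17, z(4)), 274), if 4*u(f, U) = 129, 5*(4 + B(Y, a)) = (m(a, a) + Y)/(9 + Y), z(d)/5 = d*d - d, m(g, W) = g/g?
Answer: -129/4 ≈ -32.250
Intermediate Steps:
m(g, W) = 1
z(d) = -5*d + 5*d² (z(d) = 5*(d*d - d) = 5*(d² - d) = -5*d + 5*d²)
B(Y, a) = -4 + (1 + Y)/(5*(9 + Y)) (B(Y, a) = -4 + ((1 + Y)/(9 + Y))/5 = -4 + (1 + Y)/(5*(9 + Y)))
u(f, U) = 129/4 (u(f, U) = (¼)*129 = 129/4)
-u(B(17, z(4)), 274) = -1*129/4 = -129/4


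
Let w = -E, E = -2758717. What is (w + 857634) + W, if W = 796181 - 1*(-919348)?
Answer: 5331880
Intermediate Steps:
W = 1715529 (W = 796181 + 919348 = 1715529)
w = 2758717 (w = -1*(-2758717) = 2758717)
(w + 857634) + W = (2758717 + 857634) + 1715529 = 3616351 + 1715529 = 5331880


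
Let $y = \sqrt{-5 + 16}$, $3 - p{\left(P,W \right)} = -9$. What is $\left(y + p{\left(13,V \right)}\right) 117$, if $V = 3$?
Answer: $1404 + 117 \sqrt{11} \approx 1792.0$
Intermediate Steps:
$p{\left(P,W \right)} = 12$ ($p{\left(P,W \right)} = 3 - -9 = 3 + 9 = 12$)
$y = \sqrt{11} \approx 3.3166$
$\left(y + p{\left(13,V \right)}\right) 117 = \left(\sqrt{11} + 12\right) 117 = \left(12 + \sqrt{11}\right) 117 = 1404 + 117 \sqrt{11}$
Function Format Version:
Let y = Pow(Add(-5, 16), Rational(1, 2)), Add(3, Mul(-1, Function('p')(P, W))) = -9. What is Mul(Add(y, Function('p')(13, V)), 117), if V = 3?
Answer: Add(1404, Mul(117, Pow(11, Rational(1, 2)))) ≈ 1792.0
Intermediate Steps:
Function('p')(P, W) = 12 (Function('p')(P, W) = Add(3, Mul(-1, -9)) = Add(3, 9) = 12)
y = Pow(11, Rational(1, 2)) ≈ 3.3166
Mul(Add(y, Function('p')(13, V)), 117) = Mul(Add(Pow(11, Rational(1, 2)), 12), 117) = Mul(Add(12, Pow(11, Rational(1, 2))), 117) = Add(1404, Mul(117, Pow(11, Rational(1, 2))))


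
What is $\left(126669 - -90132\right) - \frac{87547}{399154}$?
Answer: $\frac{86536898807}{399154} \approx 2.168 \cdot 10^{5}$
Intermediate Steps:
$\left(126669 - -90132\right) - \frac{87547}{399154} = \left(126669 + 90132\right) - \frac{87547}{399154} = 216801 - \frac{87547}{399154} = \frac{86536898807}{399154}$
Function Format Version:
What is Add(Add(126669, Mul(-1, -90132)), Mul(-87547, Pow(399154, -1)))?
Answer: Rational(86536898807, 399154) ≈ 2.1680e+5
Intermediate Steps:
Add(Add(126669, Mul(-1, -90132)), Mul(-87547, Pow(399154, -1))) = Add(Add(126669, 90132), Mul(-87547, Rational(1, 399154))) = Add(216801, Rational(-87547, 399154)) = Rational(86536898807, 399154)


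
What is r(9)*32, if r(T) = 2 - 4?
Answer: -64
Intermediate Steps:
r(T) = -2
r(9)*32 = -2*32 = -64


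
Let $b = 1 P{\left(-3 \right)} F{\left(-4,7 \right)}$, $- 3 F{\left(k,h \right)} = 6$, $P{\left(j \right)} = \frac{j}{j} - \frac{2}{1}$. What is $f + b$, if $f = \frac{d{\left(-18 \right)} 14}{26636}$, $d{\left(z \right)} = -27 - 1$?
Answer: $\frac{13220}{6659} \approx 1.9853$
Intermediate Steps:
$P{\left(j \right)} = -1$ ($P{\left(j \right)} = 1 - 2 = -1$)
$d{\left(z \right)} = -28$ ($d{\left(z \right)} = -27 - 1 = -28$)
$F{\left(k,h \right)} = -2$ ($F{\left(k,h \right)} = \left(- \frac{1}{3}\right) 6 = -2$)
$b = 2$ ($b = 1 \left(-1\right) \left(-2\right) = \left(-1\right) \left(-2\right) = 2$)
$f = - \frac{98}{6659}$ ($f = \frac{\left(-28\right) 14}{26636} = \left(-392\right) \frac{1}{26636} = - \frac{98}{6659} \approx -0.014717$)
$f + b = - \frac{98}{6659} + 2 = \frac{13220}{6659}$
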